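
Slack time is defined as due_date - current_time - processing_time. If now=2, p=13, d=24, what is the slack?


Slack = due - current_time - processing
= 24 - 2 - 13
= 9


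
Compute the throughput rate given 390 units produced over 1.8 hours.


Throughput = units / time
= 390 / 1.8
= 216.7 units/hour


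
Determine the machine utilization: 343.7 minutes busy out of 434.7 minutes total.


Utilization = busy / total × 100
= 343.7 / 434.7 × 100
= 79.1%


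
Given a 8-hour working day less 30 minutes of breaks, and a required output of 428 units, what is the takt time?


Available = 8×60 - 30 = 450 min
Takt time = 450 / 428
= 1.05 min/unit


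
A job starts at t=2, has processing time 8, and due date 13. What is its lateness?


Completion = 2 + 8 = 10
Lateness = C - d = 10 - 13
= -3


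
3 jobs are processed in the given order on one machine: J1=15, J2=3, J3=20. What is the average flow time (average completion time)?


Completion times:
  J1: completes at 15
  J2: completes at 18
  J3: completes at 38
Sum = 71
Average = 71/3
= 23.67


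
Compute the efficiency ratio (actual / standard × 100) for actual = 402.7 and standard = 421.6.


Efficiency = (actual / standard) × 100
= (402.7 / 421.6) × 100
= 95.5%


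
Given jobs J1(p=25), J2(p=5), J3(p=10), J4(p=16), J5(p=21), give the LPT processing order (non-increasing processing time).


LPT: sort by longest processing time first
  J1: p=25
  J5: p=21
  J4: p=16
  J3: p=10
  J2: p=5
Order: J1 → J5 → J4 → J3 → J2


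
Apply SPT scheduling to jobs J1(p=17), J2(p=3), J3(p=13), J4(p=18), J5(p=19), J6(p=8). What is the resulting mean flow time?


SPT order: J2 → J6 → J3 → J1 → J4 → J5
Completion times:
  J2: C=3
  J6: C=11
  J3: C=24
  J1: C=41
  J4: C=59
  J5: C=78
Sum = 216, n = 6
Mean flow = 216/6
= 36.00


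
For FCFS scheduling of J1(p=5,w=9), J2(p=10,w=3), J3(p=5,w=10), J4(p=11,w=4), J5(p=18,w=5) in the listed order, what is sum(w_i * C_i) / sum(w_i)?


Completion times:
  J1: C=5, w×C=9×5=45
  J2: C=15, w×C=3×15=45
  J3: C=20, w×C=10×20=200
  J4: C=31, w×C=4×31=124
  J5: C=49, w×C=5×49=245
Sum w×C = 659
Sum w = 31
Weighted avg = 659/31
= 21.26


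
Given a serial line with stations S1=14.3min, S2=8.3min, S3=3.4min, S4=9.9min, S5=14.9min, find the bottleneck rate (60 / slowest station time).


Bottleneck = longest station time
Station times: [14.3, 8.3, 3.4, 9.9, 14.9]
Max = 14.9 min
Rate = 60 / 14.9
= 4.03 units/hour (bottleneck: 14.9min)


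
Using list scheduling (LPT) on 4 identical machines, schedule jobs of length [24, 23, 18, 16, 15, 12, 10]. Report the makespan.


Jobs (LPT sorted): [24, 23, 18, 16, 15, 12, 10]
Machines: 4
  J=24 → Machine 1 (load: 0+24=24)
  J=23 → Machine 2 (load: 0+23=23)
  J=18 → Machine 3 (load: 0+18=18)
  J=16 → Machine 4 (load: 0+16=16)
  J=15 → Machine 4 (load: 16+15=31)
  J=12 → Machine 3 (load: 18+12=30)
  J=10 → Machine 2 (load: 23+10=33)
Machine loads: [24, 33, 30, 31]
Makespan = max = 33 time units


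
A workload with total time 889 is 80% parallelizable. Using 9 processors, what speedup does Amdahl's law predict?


Amdahl's law: T_p = T × ((1-p) + p/N)
= 889 × ((1-0.8) + 0.8/9)
= 889 × (0.20 + 0.0889)
= 889 × 0.2889
= 256.82
Speedup = 889/256.82
= 3.46×


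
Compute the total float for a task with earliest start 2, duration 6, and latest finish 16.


EF = ES + duration = 2 + 6 = 8
LS = LF - duration = 16 - 6 = 10
Total Float = LF - EF = 16 - 8
(or LS - ES = 10 - 2)
= 8


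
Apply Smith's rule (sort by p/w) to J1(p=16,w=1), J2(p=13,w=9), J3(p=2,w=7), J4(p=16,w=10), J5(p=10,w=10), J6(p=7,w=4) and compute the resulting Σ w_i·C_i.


WSPT order (by p/w): J3 → J5 → J2 → J4 → J6 → J1
  J3: C=2, w·C=7×2=14
  J5: C=12, w·C=10×12=120
  J2: C=25, w·C=9×25=225
  J4: C=41, w·C=10×41=410
  J6: C=48, w·C=4×48=192
  J1: C=64, w·C=1×64=64
Σ w·C = 1025
= 1025


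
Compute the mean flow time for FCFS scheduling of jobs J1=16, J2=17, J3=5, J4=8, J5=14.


Completion times:
  J1: completes at 16
  J2: completes at 33
  J3: completes at 38
  J4: completes at 46
  J5: completes at 60
Sum = 193
Average = 193/5
= 38.60


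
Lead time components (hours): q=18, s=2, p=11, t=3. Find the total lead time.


Lead time = queue + setup + processing + transit
= 18 + 2 + 11 + 3
= 34 hours


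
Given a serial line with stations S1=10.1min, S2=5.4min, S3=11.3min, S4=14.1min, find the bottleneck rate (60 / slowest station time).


Bottleneck = longest station time
Station times: [10.1, 5.4, 11.3, 14.1]
Max = 14.1 min
Rate = 60 / 14.1
= 4.26 units/hour (bottleneck: 14.1min)


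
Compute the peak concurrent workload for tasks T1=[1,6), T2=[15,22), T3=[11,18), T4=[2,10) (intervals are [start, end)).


Check each time point for overlaps:
  t=2: 2 tasks active (T1, T4)
Max concurrent = 2


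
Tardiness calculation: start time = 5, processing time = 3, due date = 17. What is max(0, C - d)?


Completion = start + processing = 5 + 3 = 8
Tardiness = max(0, C - d) = max(0, 8 - 17)
= max(0, -9)
= 0


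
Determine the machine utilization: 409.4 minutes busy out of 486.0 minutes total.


Utilization = busy / total × 100
= 409.4 / 486.0 × 100
= 84.2%


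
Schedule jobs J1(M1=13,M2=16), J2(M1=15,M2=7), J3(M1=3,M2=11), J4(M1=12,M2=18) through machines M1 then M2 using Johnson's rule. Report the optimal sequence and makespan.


Johnson's rule:
Group 1 (M1≤M2, sort by M1): ['J3', 'J4', 'J1']
Group 2 (M1>M2, sort desc M2): ['J2']
Sequence: J3 → J4 → J1 → J2
Makespan calculation:
  J3: M1 done=3, M2 done=14
  J4: M1 done=15, M2 done=33
  J1: M1 done=28, M2 done=49
  J2: M1 done=43, M2 done=56
= Sequence: J3 → J4 → J1 → J2, Makespan: 56


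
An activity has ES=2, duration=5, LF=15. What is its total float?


EF = ES + duration = 2 + 5 = 7
LS = LF - duration = 15 - 5 = 10
Total Float = LF - EF = 15 - 7
(or LS - ES = 10 - 2)
= 8


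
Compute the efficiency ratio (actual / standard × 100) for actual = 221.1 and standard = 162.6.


Efficiency = (actual / standard) × 100
= (221.1 / 162.6) × 100
= 136.0%


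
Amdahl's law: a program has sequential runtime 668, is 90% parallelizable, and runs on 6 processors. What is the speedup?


Amdahl's law: T_p = T × ((1-p) + p/N)
= 668 × ((1-0.9) + 0.9/6)
= 668 × (0.10 + 0.1500)
= 668 × 0.2500
= 167.00
Speedup = 668/167.00
= 4.00×


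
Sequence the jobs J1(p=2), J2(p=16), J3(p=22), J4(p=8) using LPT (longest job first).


LPT: sort by longest processing time first
  J3: p=22
  J2: p=16
  J4: p=8
  J1: p=2
Order: J3 → J2 → J4 → J1


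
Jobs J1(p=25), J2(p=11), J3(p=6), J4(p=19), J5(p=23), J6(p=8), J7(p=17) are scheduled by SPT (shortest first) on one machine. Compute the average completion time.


SPT order: J3 → J6 → J2 → J7 → J4 → J5 → J1
Completion times:
  J3: C=6
  J6: C=14
  J2: C=25
  J7: C=42
  J4: C=61
  J5: C=84
  J1: C=109
Sum = 341, n = 7
Mean flow = 341/7
= 48.71


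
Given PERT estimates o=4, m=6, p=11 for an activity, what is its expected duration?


te = (o + 4m + p) / 6
= (4 + 4×6 + 11) / 6
= (4 + 24 + 11) / 6
= 39 / 6
= 6.50


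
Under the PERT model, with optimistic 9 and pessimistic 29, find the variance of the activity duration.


σ² = ((p - o) / 6)² = (p - o)² / 36
= (29 - 9)² / 36
= 20² / 36
= 400 / 36
= 11.1111


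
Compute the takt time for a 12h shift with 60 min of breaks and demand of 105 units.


Available = 12×60 - 60 = 660 min
Takt time = 660 / 105
= 6.29 min/unit


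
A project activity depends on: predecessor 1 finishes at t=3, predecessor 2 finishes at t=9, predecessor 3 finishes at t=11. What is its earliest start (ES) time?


ES = max of all predecessor completion times
Predecessors: [3, 9, 11]
ES = max(3, 9, 11)
= 11


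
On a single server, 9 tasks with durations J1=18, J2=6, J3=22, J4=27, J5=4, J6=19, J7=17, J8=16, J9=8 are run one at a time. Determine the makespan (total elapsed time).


Sequential makespan: sum all processing times
= 18 + 6 + 22 + 27 + 4 + 19 + 17 + 16 + 8
= 137 time units


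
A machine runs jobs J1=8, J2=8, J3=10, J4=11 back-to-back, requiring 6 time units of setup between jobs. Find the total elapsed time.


Makespan = Σ processing + (n-1) × setup
= (8 + 8 + 10 + 11) + (4-1)×6
= 37 + 18
= 55 time units


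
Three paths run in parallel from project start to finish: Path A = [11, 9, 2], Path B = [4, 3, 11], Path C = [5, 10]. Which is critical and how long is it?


Path A: 11 + 9 + 2 = 22
Path B: 4 + 3 + 11 = 18
Path C: 5 + 10 = 15
Critical path = longest = max(22, 18, 15)
= 22 (Path A)


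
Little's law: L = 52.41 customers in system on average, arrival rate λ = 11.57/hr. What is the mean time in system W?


Little's law: L = λW → W = L / λ
= 52.41 / 11.57
= 4.53 hours


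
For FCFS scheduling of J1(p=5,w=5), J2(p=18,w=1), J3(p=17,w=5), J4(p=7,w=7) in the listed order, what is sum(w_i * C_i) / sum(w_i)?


Completion times:
  J1: C=5, w×C=5×5=25
  J2: C=23, w×C=1×23=23
  J3: C=40, w×C=5×40=200
  J4: C=47, w×C=7×47=329
Sum w×C = 577
Sum w = 18
Weighted avg = 577/18
= 32.06


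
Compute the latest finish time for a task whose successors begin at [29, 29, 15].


LF = min of all successor start times
Successors start at: [29, 29, 15]
LF = min(29, 29, 15)
= 15


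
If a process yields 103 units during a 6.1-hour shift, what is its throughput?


Throughput = units / time
= 103 / 6.1
= 16.9 units/hour


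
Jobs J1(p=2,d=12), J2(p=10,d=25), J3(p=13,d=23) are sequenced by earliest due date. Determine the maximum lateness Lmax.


EDD order: J1 → J3 → J2
Completion and lateness:
  J1: C=2, d=12, L=2-12=-10
  J3: C=15, d=23, L=15-23=-8
  J2: C=25, d=25, L=25-25=0
Lmax = max(-10, -8, 0)
= 0


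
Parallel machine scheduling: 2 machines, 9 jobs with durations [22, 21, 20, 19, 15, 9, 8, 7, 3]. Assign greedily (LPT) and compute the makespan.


Jobs (LPT sorted): [22, 21, 20, 19, 15, 9, 8, 7, 3]
Machines: 2
  J=22 → Machine 1 (load: 0+22=22)
  J=21 → Machine 2 (load: 0+21=21)
  J=20 → Machine 2 (load: 21+20=41)
  J=19 → Machine 1 (load: 22+19=41)
  J=15 → Machine 1 (load: 41+15=56)
  J=9 → Machine 2 (load: 41+9=50)
  J=8 → Machine 2 (load: 50+8=58)
  J=7 → Machine 1 (load: 56+7=63)
  J=3 → Machine 2 (load: 58+3=61)
Machine loads: [63, 61]
Makespan = max = 63 time units


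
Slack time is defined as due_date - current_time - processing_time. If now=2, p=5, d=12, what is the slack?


Slack = due - current_time - processing
= 12 - 2 - 5
= 5


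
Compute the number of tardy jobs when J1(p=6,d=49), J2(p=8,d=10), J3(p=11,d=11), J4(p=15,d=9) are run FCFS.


Completion vs due date:
  J1: C=6, d=49 → on time
  J2: C=14, d=10 → TARDY
  J3: C=25, d=11 → TARDY
  J4: C=40, d=9 → TARDY
Tardy jobs: J2, J3, J4
Count = 3


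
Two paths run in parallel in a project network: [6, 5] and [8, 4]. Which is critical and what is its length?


Path A: 6 + 5 = 11
Path B: 8 + 4 = 12
Critical path = longest = max(11, 12)
= 12 (Path B)


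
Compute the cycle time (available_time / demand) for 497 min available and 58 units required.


Cycle time = available time / demand
= 497 / 58
= 8.57 min/unit


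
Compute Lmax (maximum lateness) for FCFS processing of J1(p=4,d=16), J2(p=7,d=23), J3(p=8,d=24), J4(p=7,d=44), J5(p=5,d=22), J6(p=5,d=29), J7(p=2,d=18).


Lateness per job (L = C - d):
  J1: C=4, d=16, L=-12
  J2: C=11, d=23, L=-12
  J3: C=19, d=24, L=-5
  J4: C=26, d=44, L=-18
  J5: C=31, d=22, L=9
  J6: C=36, d=29, L=7
  J7: C=38, d=18, L=20
Lmax = max(-12, -12, -5, -18, 9, 7, 20)
= 20


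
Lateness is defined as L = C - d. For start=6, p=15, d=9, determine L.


Completion = 6 + 15 = 21
Lateness = C - d = 21 - 9
= 12


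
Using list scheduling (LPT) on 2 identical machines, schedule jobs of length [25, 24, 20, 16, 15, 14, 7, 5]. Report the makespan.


Jobs (LPT sorted): [25, 24, 20, 16, 15, 14, 7, 5]
Machines: 2
  J=25 → Machine 1 (load: 0+25=25)
  J=24 → Machine 2 (load: 0+24=24)
  J=20 → Machine 2 (load: 24+20=44)
  J=16 → Machine 1 (load: 25+16=41)
  J=15 → Machine 1 (load: 41+15=56)
  J=14 → Machine 2 (load: 44+14=58)
  J=7 → Machine 1 (load: 56+7=63)
  J=5 → Machine 2 (load: 58+5=63)
Machine loads: [63, 63]
Makespan = max = 63 time units


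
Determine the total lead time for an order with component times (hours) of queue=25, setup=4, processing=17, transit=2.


Lead time = queue + setup + processing + transit
= 25 + 4 + 17 + 2
= 48 hours


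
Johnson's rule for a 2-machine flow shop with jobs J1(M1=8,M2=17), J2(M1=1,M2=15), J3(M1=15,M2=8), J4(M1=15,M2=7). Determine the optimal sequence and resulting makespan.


Johnson's rule:
Group 1 (M1≤M2, sort by M1): ['J2', 'J1']
Group 2 (M1>M2, sort desc M2): ['J3', 'J4']
Sequence: J2 → J1 → J3 → J4
Makespan calculation:
  J2: M1 done=1, M2 done=16
  J1: M1 done=9, M2 done=33
  J3: M1 done=24, M2 done=41
  J4: M1 done=39, M2 done=48
= Sequence: J2 → J1 → J3 → J4, Makespan: 48


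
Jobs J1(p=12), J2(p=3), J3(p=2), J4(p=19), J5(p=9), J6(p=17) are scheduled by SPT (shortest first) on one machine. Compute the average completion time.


SPT order: J3 → J2 → J5 → J1 → J6 → J4
Completion times:
  J3: C=2
  J2: C=5
  J5: C=14
  J1: C=26
  J6: C=43
  J4: C=62
Sum = 152, n = 6
Mean flow = 152/6
= 25.33


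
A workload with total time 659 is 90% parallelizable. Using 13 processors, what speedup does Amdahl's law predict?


Amdahl's law: T_p = T × ((1-p) + p/N)
= 659 × ((1-0.9) + 0.9/13)
= 659 × (0.10 + 0.0692)
= 659 × 0.1692
= 111.52
Speedup = 659/111.52
= 5.91×


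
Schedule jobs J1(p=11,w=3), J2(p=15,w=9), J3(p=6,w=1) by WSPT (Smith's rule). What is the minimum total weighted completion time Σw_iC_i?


WSPT order (by p/w): J2 → J1 → J3
  J2: C=15, w·C=9×15=135
  J1: C=26, w·C=3×26=78
  J3: C=32, w·C=1×32=32
Σ w·C = 245
= 245


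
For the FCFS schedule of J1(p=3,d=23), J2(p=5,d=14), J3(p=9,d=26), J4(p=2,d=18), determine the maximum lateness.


Lateness per job (L = C - d):
  J1: C=3, d=23, L=-20
  J2: C=8, d=14, L=-6
  J3: C=17, d=26, L=-9
  J4: C=19, d=18, L=1
Lmax = max(-20, -6, -9, 1)
= 1


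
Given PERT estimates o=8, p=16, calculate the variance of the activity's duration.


σ² = ((p - o) / 6)² = (p - o)² / 36
= (16 - 8)² / 36
= 8² / 36
= 64 / 36
= 1.7778


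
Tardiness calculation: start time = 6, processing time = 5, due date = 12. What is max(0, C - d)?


Completion = start + processing = 6 + 5 = 11
Tardiness = max(0, C - d) = max(0, 11 - 12)
= max(0, -1)
= 0


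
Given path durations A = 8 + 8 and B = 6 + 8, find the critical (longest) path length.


Path A: 8 + 8 = 16
Path B: 6 + 8 = 14
Critical path = longest = max(16, 14)
= 16 (Path A)


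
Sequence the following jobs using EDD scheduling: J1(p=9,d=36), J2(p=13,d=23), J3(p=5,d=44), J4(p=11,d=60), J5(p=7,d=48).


EDD: sort by earliest due date
  J2: d=23, p=13
  J1: d=36, p=9
  J3: d=44, p=5
  J5: d=48, p=7
  J4: d=60, p=11
Order: J2 → J1 → J3 → J5 → J4


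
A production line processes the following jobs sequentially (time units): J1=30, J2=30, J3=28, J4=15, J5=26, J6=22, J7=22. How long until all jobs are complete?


Sequential makespan: sum all processing times
= 30 + 30 + 28 + 15 + 26 + 22 + 22
= 173 time units


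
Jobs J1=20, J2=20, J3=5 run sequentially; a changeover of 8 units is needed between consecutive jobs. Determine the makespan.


Makespan = Σ processing + (n-1) × setup
= (20 + 20 + 5) + (3-1)×8
= 45 + 16
= 61 time units


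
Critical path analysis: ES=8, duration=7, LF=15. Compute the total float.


EF = ES + duration = 8 + 7 = 15
LS = LF - duration = 15 - 7 = 8
Total Float = LF - EF = 15 - 15
(or LS - ES = 8 - 8)
= 0


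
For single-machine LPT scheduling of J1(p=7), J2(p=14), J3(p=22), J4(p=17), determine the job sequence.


LPT: sort by longest processing time first
  J3: p=22
  J4: p=17
  J2: p=14
  J1: p=7
Order: J3 → J4 → J2 → J1


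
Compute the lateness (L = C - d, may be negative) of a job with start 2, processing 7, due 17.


Completion = 2 + 7 = 9
Lateness = C - d = 9 - 17
= -8


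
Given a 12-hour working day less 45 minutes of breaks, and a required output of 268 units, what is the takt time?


Available = 12×60 - 45 = 675 min
Takt time = 675 / 268
= 2.52 min/unit


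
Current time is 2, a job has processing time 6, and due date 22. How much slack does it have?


Slack = due - current_time - processing
= 22 - 2 - 6
= 14


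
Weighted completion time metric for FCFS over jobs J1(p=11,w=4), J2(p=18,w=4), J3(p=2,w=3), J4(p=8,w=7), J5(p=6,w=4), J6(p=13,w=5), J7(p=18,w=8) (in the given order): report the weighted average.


Completion times:
  J1: C=11, w×C=4×11=44
  J2: C=29, w×C=4×29=116
  J3: C=31, w×C=3×31=93
  J4: C=39, w×C=7×39=273
  J5: C=45, w×C=4×45=180
  J6: C=58, w×C=5×58=290
  J7: C=76, w×C=8×76=608
Sum w×C = 1604
Sum w = 35
Weighted avg = 1604/35
= 45.83


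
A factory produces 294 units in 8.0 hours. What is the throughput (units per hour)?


Throughput = units / time
= 294 / 8.0
= 36.8 units/hour


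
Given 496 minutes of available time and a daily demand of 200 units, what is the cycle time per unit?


Cycle time = available time / demand
= 496 / 200
= 2.48 min/unit


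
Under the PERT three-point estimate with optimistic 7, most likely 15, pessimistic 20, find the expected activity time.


te = (o + 4m + p) / 6
= (7 + 4×15 + 20) / 6
= (7 + 60 + 20) / 6
= 87 / 6
= 14.50


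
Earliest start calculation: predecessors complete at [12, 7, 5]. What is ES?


ES = max of all predecessor completion times
Predecessors: [12, 7, 5]
ES = max(12, 7, 5)
= 12


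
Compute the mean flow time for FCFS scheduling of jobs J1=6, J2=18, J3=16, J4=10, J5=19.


Completion times:
  J1: completes at 6
  J2: completes at 24
  J3: completes at 40
  J4: completes at 50
  J5: completes at 69
Sum = 189
Average = 189/5
= 37.80


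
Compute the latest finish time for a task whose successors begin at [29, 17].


LF = min of all successor start times
Successors start at: [29, 17]
LF = min(29, 17)
= 17


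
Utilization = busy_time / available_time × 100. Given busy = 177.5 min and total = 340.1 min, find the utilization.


Utilization = busy / total × 100
= 177.5 / 340.1 × 100
= 52.2%


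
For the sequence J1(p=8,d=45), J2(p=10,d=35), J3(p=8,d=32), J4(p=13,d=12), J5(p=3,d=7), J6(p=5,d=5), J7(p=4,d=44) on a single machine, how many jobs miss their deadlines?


Completion vs due date:
  J1: C=8, d=45 → on time
  J2: C=18, d=35 → on time
  J3: C=26, d=32 → on time
  J4: C=39, d=12 → TARDY
  J5: C=42, d=7 → TARDY
  J6: C=47, d=5 → TARDY
  J7: C=51, d=44 → TARDY
Tardy jobs: J4, J5, J6, J7
Count = 4


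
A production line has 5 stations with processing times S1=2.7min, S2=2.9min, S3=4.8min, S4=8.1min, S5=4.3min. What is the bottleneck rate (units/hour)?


Bottleneck = longest station time
Station times: [2.7, 2.9, 4.8, 8.1, 4.3]
Max = 8.1 min
Rate = 60 / 8.1
= 7.41 units/hour (bottleneck: 8.1min)


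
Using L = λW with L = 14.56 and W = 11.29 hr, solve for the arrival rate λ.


Little's law: L = λW → λ = L / W
= 14.56 / 11.29
= 1.29 per hour


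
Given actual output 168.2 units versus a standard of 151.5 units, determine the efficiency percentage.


Efficiency = (actual / standard) × 100
= (168.2 / 151.5) × 100
= 111.0%


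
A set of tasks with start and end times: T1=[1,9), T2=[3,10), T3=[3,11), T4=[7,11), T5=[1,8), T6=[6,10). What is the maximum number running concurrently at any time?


Check each time point for overlaps:
  t=7: 6 tasks active (T1, T2, T3, T4, T5, T6)
Max concurrent = 6


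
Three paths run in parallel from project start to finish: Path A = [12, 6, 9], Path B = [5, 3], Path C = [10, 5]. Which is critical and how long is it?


Path A: 12 + 6 + 9 = 27
Path B: 5 + 3 = 8
Path C: 10 + 5 = 15
Critical path = longest = max(27, 8, 15)
= 27 (Path A)


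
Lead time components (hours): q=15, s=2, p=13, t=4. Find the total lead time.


Lead time = queue + setup + processing + transit
= 15 + 2 + 13 + 4
= 34 hours


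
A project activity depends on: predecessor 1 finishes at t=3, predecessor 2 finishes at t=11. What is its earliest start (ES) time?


ES = max of all predecessor completion times
Predecessors: [3, 11]
ES = max(3, 11)
= 11


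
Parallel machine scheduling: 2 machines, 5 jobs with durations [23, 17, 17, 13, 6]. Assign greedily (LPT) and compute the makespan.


Jobs (LPT sorted): [23, 17, 17, 13, 6]
Machines: 2
  J=23 → Machine 1 (load: 0+23=23)
  J=17 → Machine 2 (load: 0+17=17)
  J=17 → Machine 2 (load: 17+17=34)
  J=13 → Machine 1 (load: 23+13=36)
  J=6 → Machine 2 (load: 34+6=40)
Machine loads: [36, 40]
Makespan = max = 40 time units


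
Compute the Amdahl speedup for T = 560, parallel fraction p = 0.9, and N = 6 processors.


Amdahl's law: T_p = T × ((1-p) + p/N)
= 560 × ((1-0.9) + 0.9/6)
= 560 × (0.10 + 0.1500)
= 560 × 0.2500
= 140.00
Speedup = 560/140.00
= 4.00×


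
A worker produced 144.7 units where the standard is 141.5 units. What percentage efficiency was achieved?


Efficiency = (actual / standard) × 100
= (144.7 / 141.5) × 100
= 102.3%


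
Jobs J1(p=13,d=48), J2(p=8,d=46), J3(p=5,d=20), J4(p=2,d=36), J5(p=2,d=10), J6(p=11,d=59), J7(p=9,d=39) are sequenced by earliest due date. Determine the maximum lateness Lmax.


EDD order: J5 → J3 → J4 → J7 → J2 → J1 → J6
Completion and lateness:
  J5: C=2, d=10, L=2-10=-8
  J3: C=7, d=20, L=7-20=-13
  J4: C=9, d=36, L=9-36=-27
  J7: C=18, d=39, L=18-39=-21
  J2: C=26, d=46, L=26-46=-20
  J1: C=39, d=48, L=39-48=-9
  J6: C=50, d=59, L=50-59=-9
Lmax = max(-8, -13, -27, -21, -20, -9, -9)
= -8


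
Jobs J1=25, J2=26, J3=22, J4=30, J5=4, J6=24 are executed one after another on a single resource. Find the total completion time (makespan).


Sequential makespan: sum all processing times
= 25 + 26 + 22 + 30 + 4 + 24
= 131 time units


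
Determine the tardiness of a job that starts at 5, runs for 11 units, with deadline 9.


Completion = start + processing = 5 + 11 = 16
Tardiness = max(0, C - d) = max(0, 16 - 9)
= max(0, 7)
= 7


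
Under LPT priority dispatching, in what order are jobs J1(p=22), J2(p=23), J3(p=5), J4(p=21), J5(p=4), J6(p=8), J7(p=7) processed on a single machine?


LPT: sort by longest processing time first
  J2: p=23
  J1: p=22
  J4: p=21
  J6: p=8
  J7: p=7
  J3: p=5
  J5: p=4
Order: J2 → J1 → J4 → J6 → J7 → J3 → J5


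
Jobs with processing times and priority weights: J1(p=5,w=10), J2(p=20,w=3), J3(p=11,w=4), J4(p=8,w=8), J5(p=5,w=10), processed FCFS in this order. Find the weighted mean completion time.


Completion times:
  J1: C=5, w×C=10×5=50
  J2: C=25, w×C=3×25=75
  J3: C=36, w×C=4×36=144
  J4: C=44, w×C=8×44=352
  J5: C=49, w×C=10×49=490
Sum w×C = 1111
Sum w = 35
Weighted avg = 1111/35
= 31.74


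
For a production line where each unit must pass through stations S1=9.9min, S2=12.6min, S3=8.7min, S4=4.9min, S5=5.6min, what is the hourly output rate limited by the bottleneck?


Bottleneck = longest station time
Station times: [9.9, 12.6, 8.7, 4.9, 5.6]
Max = 12.6 min
Rate = 60 / 12.6
= 4.76 units/hour (bottleneck: 12.6min)


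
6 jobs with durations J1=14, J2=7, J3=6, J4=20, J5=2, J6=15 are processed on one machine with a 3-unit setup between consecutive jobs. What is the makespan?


Makespan = Σ processing + (n-1) × setup
= (14 + 7 + 6 + 20 + 2 + 15) + (6-1)×3
= 64 + 15
= 79 time units


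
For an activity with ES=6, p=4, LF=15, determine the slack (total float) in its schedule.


EF = ES + duration = 6 + 4 = 10
LS = LF - duration = 15 - 4 = 11
Total Float = LF - EF = 15 - 10
(or LS - ES = 11 - 6)
= 5


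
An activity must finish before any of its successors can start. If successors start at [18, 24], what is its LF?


LF = min of all successor start times
Successors start at: [18, 24]
LF = min(18, 24)
= 18


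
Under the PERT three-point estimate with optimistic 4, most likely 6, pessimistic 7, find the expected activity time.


te = (o + 4m + p) / 6
= (4 + 4×6 + 7) / 6
= (4 + 24 + 7) / 6
= 35 / 6
= 5.83


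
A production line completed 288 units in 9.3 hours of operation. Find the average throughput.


Throughput = units / time
= 288 / 9.3
= 31.0 units/hour


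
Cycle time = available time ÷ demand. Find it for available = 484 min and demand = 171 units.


Cycle time = available time / demand
= 484 / 171
= 2.83 min/unit


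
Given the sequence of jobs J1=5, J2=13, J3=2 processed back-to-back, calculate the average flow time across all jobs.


Completion times:
  J1: completes at 5
  J2: completes at 18
  J3: completes at 20
Sum = 43
Average = 43/3
= 14.33


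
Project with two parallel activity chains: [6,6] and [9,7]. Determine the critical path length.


Path A: 6 + 6 = 12
Path B: 9 + 7 = 16
Critical path = longest = max(12, 16)
= 16 (Path B)


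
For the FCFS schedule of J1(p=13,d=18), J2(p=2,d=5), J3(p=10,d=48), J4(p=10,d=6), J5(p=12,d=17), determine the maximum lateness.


Lateness per job (L = C - d):
  J1: C=13, d=18, L=-5
  J2: C=15, d=5, L=10
  J3: C=25, d=48, L=-23
  J4: C=35, d=6, L=29
  J5: C=47, d=17, L=30
Lmax = max(-5, 10, -23, 29, 30)
= 30


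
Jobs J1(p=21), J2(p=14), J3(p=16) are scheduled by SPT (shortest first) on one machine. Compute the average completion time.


SPT order: J2 → J3 → J1
Completion times:
  J2: C=14
  J3: C=30
  J1: C=51
Sum = 95, n = 3
Mean flow = 95/3
= 31.67


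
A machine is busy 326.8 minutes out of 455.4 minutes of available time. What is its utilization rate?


Utilization = busy / total × 100
= 326.8 / 455.4 × 100
= 71.8%


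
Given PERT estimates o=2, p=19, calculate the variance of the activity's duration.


σ² = ((p - o) / 6)² = (p - o)² / 36
= (19 - 2)² / 36
= 17² / 36
= 289 / 36
= 8.0278


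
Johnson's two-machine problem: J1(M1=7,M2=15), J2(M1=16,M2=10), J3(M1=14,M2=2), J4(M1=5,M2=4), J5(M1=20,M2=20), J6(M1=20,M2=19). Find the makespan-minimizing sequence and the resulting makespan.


Johnson's rule:
Group 1 (M1≤M2, sort by M1): ['J1', 'J5']
Group 2 (M1>M2, sort desc M2): ['J6', 'J2', 'J4', 'J3']
Sequence: J1 → J5 → J6 → J2 → J4 → J3
Makespan calculation:
  J1: M1 done=7, M2 done=22
  J5: M1 done=27, M2 done=47
  J6: M1 done=47, M2 done=66
  J2: M1 done=63, M2 done=76
  J4: M1 done=68, M2 done=80
  J3: M1 done=82, M2 done=84
= Sequence: J1 → J5 → J6 → J2 → J4 → J3, Makespan: 84


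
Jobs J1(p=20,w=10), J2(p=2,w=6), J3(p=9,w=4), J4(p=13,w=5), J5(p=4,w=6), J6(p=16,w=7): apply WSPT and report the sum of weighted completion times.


WSPT order (by p/w): J2 → J5 → J1 → J3 → J6 → J4
  J2: C=2, w·C=6×2=12
  J5: C=6, w·C=6×6=36
  J1: C=26, w·C=10×26=260
  J3: C=35, w·C=4×35=140
  J6: C=51, w·C=7×51=357
  J4: C=64, w·C=5×64=320
Σ w·C = 1125
= 1125


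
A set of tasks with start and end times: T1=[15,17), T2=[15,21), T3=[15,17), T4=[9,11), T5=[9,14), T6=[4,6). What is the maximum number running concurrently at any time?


Check each time point for overlaps:
  t=15: 3 tasks active (T1, T2, T3)
Max concurrent = 3


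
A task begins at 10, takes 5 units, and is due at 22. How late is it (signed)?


Completion = 10 + 5 = 15
Lateness = C - d = 15 - 22
= -7


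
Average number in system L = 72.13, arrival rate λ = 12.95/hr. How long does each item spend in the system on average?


Little's law: L = λW → W = L / λ
= 72.13 / 12.95
= 5.57 hours


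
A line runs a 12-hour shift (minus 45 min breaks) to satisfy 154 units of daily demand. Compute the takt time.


Available = 12×60 - 45 = 675 min
Takt time = 675 / 154
= 4.38 min/unit


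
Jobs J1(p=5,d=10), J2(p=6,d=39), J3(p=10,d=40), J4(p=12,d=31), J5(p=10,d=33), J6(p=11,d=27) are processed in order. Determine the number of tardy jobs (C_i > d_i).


Completion vs due date:
  J1: C=5, d=10 → on time
  J2: C=11, d=39 → on time
  J3: C=21, d=40 → on time
  J4: C=33, d=31 → TARDY
  J5: C=43, d=33 → TARDY
  J6: C=54, d=27 → TARDY
Tardy jobs: J4, J5, J6
Count = 3


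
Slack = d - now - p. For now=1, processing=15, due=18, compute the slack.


Slack = due - current_time - processing
= 18 - 1 - 15
= 2


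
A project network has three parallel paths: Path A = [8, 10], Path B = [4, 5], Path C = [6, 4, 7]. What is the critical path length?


Path A: 8 + 10 = 18
Path B: 4 + 5 = 9
Path C: 6 + 4 + 7 = 17
Critical path = longest = max(18, 9, 17)
= 18 (Path A)


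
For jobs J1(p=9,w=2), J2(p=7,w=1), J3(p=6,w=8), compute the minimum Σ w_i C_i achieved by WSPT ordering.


WSPT order (by p/w): J3 → J1 → J2
  J3: C=6, w·C=8×6=48
  J1: C=15, w·C=2×15=30
  J2: C=22, w·C=1×22=22
Σ w·C = 100
= 100


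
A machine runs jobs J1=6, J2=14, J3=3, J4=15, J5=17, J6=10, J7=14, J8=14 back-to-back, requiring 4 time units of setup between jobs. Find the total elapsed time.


Makespan = Σ processing + (n-1) × setup
= (6 + 14 + 3 + 15 + 17 + 10 + 14 + 14) + (8-1)×4
= 93 + 28
= 121 time units


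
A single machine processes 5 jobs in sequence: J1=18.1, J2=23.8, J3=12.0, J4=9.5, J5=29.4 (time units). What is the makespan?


Sequential makespan: sum all processing times
= 18.1 + 23.8 + 12.0 + 9.5 + 29.4
= 92.8 time units


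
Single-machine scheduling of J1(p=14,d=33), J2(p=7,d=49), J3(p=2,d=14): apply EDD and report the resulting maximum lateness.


EDD order: J3 → J1 → J2
Completion and lateness:
  J3: C=2, d=14, L=2-14=-12
  J1: C=16, d=33, L=16-33=-17
  J2: C=23, d=49, L=23-49=-26
Lmax = max(-12, -17, -26)
= -12


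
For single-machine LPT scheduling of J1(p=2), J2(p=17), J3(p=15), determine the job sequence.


LPT: sort by longest processing time first
  J2: p=17
  J3: p=15
  J1: p=2
Order: J2 → J3 → J1


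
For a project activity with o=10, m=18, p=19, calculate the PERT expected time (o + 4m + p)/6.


te = (o + 4m + p) / 6
= (10 + 4×18 + 19) / 6
= (10 + 72 + 19) / 6
= 101 / 6
= 16.83


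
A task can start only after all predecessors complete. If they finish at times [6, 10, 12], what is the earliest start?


ES = max of all predecessor completion times
Predecessors: [6, 10, 12]
ES = max(6, 10, 12)
= 12


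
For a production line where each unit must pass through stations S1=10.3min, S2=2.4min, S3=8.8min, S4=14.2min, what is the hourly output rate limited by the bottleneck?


Bottleneck = longest station time
Station times: [10.3, 2.4, 8.8, 14.2]
Max = 14.2 min
Rate = 60 / 14.2
= 4.23 units/hour (bottleneck: 14.2min)


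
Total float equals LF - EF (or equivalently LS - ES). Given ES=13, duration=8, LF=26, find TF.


EF = ES + duration = 13 + 8 = 21
LS = LF - duration = 26 - 8 = 18
Total Float = LF - EF = 26 - 21
(or LS - ES = 18 - 13)
= 5


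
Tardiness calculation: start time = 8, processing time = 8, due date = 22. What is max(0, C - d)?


Completion = start + processing = 8 + 8 = 16
Tardiness = max(0, C - d) = max(0, 16 - 22)
= max(0, -6)
= 0


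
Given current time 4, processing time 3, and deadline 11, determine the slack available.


Slack = due - current_time - processing
= 11 - 4 - 3
= 4


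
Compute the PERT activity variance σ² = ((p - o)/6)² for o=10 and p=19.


σ² = ((p - o) / 6)² = (p - o)² / 36
= (19 - 10)² / 36
= 9² / 36
= 81 / 36
= 2.2500


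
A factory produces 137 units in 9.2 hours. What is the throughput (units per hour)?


Throughput = units / time
= 137 / 9.2
= 14.9 units/hour


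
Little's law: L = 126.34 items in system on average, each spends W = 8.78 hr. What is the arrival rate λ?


Little's law: L = λW → λ = L / W
= 126.34 / 8.78
= 14.39 per hour


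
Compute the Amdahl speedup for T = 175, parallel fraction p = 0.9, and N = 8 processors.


Amdahl's law: T_p = T × ((1-p) + p/N)
= 175 × ((1-0.9) + 0.9/8)
= 175 × (0.10 + 0.1125)
= 175 × 0.2125
= 37.19
Speedup = 175/37.19
= 4.71×


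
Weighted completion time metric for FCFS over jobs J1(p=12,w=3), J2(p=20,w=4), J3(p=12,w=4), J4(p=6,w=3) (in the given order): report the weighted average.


Completion times:
  J1: C=12, w×C=3×12=36
  J2: C=32, w×C=4×32=128
  J3: C=44, w×C=4×44=176
  J4: C=50, w×C=3×50=150
Sum w×C = 490
Sum w = 14
Weighted avg = 490/14
= 35.00


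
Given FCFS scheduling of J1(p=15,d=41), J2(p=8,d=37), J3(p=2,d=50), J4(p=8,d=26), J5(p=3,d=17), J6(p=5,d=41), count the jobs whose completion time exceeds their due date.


Completion vs due date:
  J1: C=15, d=41 → on time
  J2: C=23, d=37 → on time
  J3: C=25, d=50 → on time
  J4: C=33, d=26 → TARDY
  J5: C=36, d=17 → TARDY
  J6: C=41, d=41 → on time
Tardy jobs: J4, J5
Count = 2


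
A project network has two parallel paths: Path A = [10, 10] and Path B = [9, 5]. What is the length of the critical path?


Path A: 10 + 10 = 20
Path B: 9 + 5 = 14
Critical path = longest = max(20, 14)
= 20 (Path A)


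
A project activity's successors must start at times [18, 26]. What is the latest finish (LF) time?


LF = min of all successor start times
Successors start at: [18, 26]
LF = min(18, 26)
= 18


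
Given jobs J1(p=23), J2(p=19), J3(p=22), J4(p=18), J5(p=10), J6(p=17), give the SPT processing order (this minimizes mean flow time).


SPT: sort by shortest processing time
  J5: p=10
  J6: p=17
  J4: p=18
  J2: p=19
  J3: p=22
  J1: p=23
Order: J5 → J6 → J4 → J2 → J3 → J1


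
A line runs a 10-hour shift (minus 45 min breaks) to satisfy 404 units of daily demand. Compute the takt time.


Available = 10×60 - 45 = 555 min
Takt time = 555 / 404
= 1.37 min/unit


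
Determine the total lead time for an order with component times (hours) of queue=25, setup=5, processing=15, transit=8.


Lead time = queue + setup + processing + transit
= 25 + 5 + 15 + 8
= 53 hours


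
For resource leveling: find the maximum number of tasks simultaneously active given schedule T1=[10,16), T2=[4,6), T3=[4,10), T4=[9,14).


Check each time point for overlaps:
  t=4: 2 tasks active (T2, T3)
Max concurrent = 2


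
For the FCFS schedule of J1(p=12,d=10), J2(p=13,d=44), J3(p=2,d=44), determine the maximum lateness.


Lateness per job (L = C - d):
  J1: C=12, d=10, L=2
  J2: C=25, d=44, L=-19
  J3: C=27, d=44, L=-17
Lmax = max(2, -19, -17)
= 2


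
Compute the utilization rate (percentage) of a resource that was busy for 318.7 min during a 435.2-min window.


Utilization = busy / total × 100
= 318.7 / 435.2 × 100
= 73.2%


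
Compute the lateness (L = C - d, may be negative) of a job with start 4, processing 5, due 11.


Completion = 4 + 5 = 9
Lateness = C - d = 9 - 11
= -2


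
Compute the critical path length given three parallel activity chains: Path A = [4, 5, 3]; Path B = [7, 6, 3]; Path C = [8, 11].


Path A: 4 + 5 + 3 = 12
Path B: 7 + 6 + 3 = 16
Path C: 8 + 11 = 19
Critical path = longest = max(12, 16, 19)
= 19 (Path C)


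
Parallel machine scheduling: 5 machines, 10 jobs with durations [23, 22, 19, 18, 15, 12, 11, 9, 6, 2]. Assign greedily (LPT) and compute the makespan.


Jobs (LPT sorted): [23, 22, 19, 18, 15, 12, 11, 9, 6, 2]
Machines: 5
  J=23 → Machine 1 (load: 0+23=23)
  J=22 → Machine 2 (load: 0+22=22)
  J=19 → Machine 3 (load: 0+19=19)
  J=18 → Machine 4 (load: 0+18=18)
  J=15 → Machine 5 (load: 0+15=15)
  J=12 → Machine 5 (load: 15+12=27)
  J=11 → Machine 4 (load: 18+11=29)
  J=9 → Machine 3 (load: 19+9=28)
  J=6 → Machine 2 (load: 22+6=28)
  J=2 → Machine 1 (load: 23+2=25)
Machine loads: [25, 28, 28, 29, 27]
Makespan = max = 29 time units


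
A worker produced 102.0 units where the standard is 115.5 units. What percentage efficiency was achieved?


Efficiency = (actual / standard) × 100
= (102.0 / 115.5) × 100
= 88.3%


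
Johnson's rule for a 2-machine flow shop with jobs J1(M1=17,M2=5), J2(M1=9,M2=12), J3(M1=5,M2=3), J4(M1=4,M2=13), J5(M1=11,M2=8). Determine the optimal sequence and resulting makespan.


Johnson's rule:
Group 1 (M1≤M2, sort by M1): ['J4', 'J2']
Group 2 (M1>M2, sort desc M2): ['J5', 'J1', 'J3']
Sequence: J4 → J2 → J5 → J1 → J3
Makespan calculation:
  J4: M1 done=4, M2 done=17
  J2: M1 done=13, M2 done=29
  J5: M1 done=24, M2 done=37
  J1: M1 done=41, M2 done=46
  J3: M1 done=46, M2 done=49
= Sequence: J4 → J2 → J5 → J1 → J3, Makespan: 49


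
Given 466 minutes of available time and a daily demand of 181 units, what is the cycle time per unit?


Cycle time = available time / demand
= 466 / 181
= 2.57 min/unit


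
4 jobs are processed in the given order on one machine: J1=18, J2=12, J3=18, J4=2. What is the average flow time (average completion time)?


Completion times:
  J1: completes at 18
  J2: completes at 30
  J3: completes at 48
  J4: completes at 50
Sum = 146
Average = 146/4
= 36.50


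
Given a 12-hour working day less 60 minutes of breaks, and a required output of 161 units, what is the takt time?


Available = 12×60 - 60 = 660 min
Takt time = 660 / 161
= 4.10 min/unit


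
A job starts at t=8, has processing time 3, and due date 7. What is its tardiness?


Completion = start + processing = 8 + 3 = 11
Tardiness = max(0, C - d) = max(0, 11 - 7)
= max(0, 4)
= 4


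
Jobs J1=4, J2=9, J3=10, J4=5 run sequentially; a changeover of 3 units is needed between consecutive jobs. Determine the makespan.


Makespan = Σ processing + (n-1) × setup
= (4 + 9 + 10 + 5) + (4-1)×3
= 28 + 9
= 37 time units


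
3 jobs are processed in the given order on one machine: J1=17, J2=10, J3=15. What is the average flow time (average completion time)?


Completion times:
  J1: completes at 17
  J2: completes at 27
  J3: completes at 42
Sum = 86
Average = 86/3
= 28.67


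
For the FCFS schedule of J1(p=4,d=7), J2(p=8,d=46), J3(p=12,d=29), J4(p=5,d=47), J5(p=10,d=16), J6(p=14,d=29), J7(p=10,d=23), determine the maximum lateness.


Lateness per job (L = C - d):
  J1: C=4, d=7, L=-3
  J2: C=12, d=46, L=-34
  J3: C=24, d=29, L=-5
  J4: C=29, d=47, L=-18
  J5: C=39, d=16, L=23
  J6: C=53, d=29, L=24
  J7: C=63, d=23, L=40
Lmax = max(-3, -34, -5, -18, 23, 24, 40)
= 40


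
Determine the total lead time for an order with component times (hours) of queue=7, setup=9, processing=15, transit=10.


Lead time = queue + setup + processing + transit
= 7 + 9 + 15 + 10
= 41 hours


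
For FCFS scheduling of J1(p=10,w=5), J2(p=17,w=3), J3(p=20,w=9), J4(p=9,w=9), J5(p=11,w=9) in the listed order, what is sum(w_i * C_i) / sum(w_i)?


Completion times:
  J1: C=10, w×C=5×10=50
  J2: C=27, w×C=3×27=81
  J3: C=47, w×C=9×47=423
  J4: C=56, w×C=9×56=504
  J5: C=67, w×C=9×67=603
Sum w×C = 1661
Sum w = 35
Weighted avg = 1661/35
= 47.46


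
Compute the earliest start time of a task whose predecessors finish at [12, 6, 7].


ES = max of all predecessor completion times
Predecessors: [12, 6, 7]
ES = max(12, 6, 7)
= 12


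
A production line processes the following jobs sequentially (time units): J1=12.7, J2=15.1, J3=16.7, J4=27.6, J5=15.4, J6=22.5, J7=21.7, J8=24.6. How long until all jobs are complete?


Sequential makespan: sum all processing times
= 12.7 + 15.1 + 16.7 + 27.6 + 15.4 + 22.5 + 21.7 + 24.6
= 156.3 time units


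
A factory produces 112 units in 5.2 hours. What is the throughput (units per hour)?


Throughput = units / time
= 112 / 5.2
= 21.5 units/hour


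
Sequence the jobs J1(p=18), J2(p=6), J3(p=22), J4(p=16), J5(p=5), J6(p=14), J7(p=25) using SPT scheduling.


SPT: sort by shortest processing time
  J5: p=5
  J2: p=6
  J6: p=14
  J4: p=16
  J1: p=18
  J3: p=22
  J7: p=25
Order: J5 → J2 → J6 → J4 → J1 → J3 → J7
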